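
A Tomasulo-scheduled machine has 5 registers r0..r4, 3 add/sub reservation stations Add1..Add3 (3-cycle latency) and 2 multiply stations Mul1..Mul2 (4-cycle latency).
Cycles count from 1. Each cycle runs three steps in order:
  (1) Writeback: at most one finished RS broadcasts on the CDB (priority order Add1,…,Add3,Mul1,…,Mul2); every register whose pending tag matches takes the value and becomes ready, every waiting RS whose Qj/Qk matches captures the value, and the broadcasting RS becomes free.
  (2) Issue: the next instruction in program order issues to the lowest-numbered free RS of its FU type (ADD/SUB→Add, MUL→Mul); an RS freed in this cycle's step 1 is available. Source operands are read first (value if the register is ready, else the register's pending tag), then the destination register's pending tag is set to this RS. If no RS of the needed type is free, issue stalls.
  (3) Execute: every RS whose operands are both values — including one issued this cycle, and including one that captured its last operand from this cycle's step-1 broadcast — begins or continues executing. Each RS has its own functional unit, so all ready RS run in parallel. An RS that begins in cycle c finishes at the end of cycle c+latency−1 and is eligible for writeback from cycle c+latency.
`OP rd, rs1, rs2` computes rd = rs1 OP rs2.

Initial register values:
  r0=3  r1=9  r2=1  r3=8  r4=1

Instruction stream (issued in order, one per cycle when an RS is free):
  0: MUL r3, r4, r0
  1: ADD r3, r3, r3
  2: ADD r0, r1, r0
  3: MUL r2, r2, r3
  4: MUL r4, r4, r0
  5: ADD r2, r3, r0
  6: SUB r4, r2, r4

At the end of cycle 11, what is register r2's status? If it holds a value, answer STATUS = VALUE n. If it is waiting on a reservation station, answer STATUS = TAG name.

STATUS = VALUE 18

  c1: issue MUL r3<-Mul1  regs: r0:3,r1:9,r2:1,r3:Mul1,r4:1
  c2: issue ADD r3<-Add1  regs: r0:3,r1:9,r2:1,r3:Add1,r4:1
  c3: issue ADD r0<-Add2  regs: r0:Add2,r1:9,r2:1,r3:Add1,r4:1
  c4: issue MUL r2<-Mul2  regs: r0:Add2,r1:9,r2:Mul2,r3:Add1,r4:1
  c5: CDB Mul1=3; issue MUL r4<-Mul1  regs: r0:Add2,r1:9,r2:Mul2,r3:Add1,r4:Mul1
  c6: CDB Add2=12; issue ADD r2<-Add2  regs: r0:12,r1:9,r2:Add2,r3:Add1,r4:Mul1
  c7: issue SUB r4<-Add3  regs: r0:12,r1:9,r2:Add2,r3:Add1,r4:Add3
  c8: CDB Add1=6  regs: r0:12,r1:9,r2:Add2,r3:6,r4:Add3
  c9: -  regs: r0:12,r1:9,r2:Add2,r3:6,r4:Add3
  c10: CDB Mul1=12  regs: r0:12,r1:9,r2:Add2,r3:6,r4:Add3
  c11: CDB Add2=18  regs: r0:12,r1:9,r2:18,r3:6,r4:Add3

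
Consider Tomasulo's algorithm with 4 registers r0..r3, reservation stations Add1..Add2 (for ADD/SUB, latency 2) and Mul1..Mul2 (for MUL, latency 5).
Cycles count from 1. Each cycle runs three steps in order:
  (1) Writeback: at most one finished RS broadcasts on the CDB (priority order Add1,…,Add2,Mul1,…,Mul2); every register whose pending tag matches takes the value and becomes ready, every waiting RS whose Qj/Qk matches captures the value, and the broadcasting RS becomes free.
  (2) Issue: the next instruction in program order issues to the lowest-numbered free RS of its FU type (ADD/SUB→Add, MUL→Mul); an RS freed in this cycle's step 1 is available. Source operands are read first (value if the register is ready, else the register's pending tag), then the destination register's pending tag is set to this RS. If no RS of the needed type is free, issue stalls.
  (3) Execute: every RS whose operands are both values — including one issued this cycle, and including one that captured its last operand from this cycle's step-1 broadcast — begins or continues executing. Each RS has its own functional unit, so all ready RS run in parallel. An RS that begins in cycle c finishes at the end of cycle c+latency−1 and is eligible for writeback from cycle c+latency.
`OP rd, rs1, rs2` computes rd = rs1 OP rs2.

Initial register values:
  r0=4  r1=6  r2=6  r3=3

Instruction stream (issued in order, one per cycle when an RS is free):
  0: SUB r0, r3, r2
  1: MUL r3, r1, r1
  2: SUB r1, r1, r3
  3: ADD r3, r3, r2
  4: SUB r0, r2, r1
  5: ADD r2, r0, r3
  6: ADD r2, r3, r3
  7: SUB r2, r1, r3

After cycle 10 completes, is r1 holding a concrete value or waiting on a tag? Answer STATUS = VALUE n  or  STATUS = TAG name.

STATUS = VALUE -30

  c1: issue SUB r0<-Add1  regs: r0:Add1,r1:6,r2:6,r3:3
  c2: issue MUL r3<-Mul1  regs: r0:Add1,r1:6,r2:6,r3:Mul1
  c3: CDB Add1=-3; issue SUB r1<-Add1  regs: r0:-3,r1:Add1,r2:6,r3:Mul1
  c4: issue ADD r3<-Add2  regs: r0:-3,r1:Add1,r2:6,r3:Add2
  c5: stall  regs: r0:-3,r1:Add1,r2:6,r3:Add2
  c6: stall  regs: r0:-3,r1:Add1,r2:6,r3:Add2
  c7: CDB Mul1=36; stall  regs: r0:-3,r1:Add1,r2:6,r3:Add2
  c8: stall  regs: r0:-3,r1:Add1,r2:6,r3:Add2
  c9: CDB Add1=-30; issue SUB r0<-Add1  regs: r0:Add1,r1:-30,r2:6,r3:Add2
  c10: CDB Add2=42; issue ADD r2<-Add2  regs: r0:Add1,r1:-30,r2:Add2,r3:42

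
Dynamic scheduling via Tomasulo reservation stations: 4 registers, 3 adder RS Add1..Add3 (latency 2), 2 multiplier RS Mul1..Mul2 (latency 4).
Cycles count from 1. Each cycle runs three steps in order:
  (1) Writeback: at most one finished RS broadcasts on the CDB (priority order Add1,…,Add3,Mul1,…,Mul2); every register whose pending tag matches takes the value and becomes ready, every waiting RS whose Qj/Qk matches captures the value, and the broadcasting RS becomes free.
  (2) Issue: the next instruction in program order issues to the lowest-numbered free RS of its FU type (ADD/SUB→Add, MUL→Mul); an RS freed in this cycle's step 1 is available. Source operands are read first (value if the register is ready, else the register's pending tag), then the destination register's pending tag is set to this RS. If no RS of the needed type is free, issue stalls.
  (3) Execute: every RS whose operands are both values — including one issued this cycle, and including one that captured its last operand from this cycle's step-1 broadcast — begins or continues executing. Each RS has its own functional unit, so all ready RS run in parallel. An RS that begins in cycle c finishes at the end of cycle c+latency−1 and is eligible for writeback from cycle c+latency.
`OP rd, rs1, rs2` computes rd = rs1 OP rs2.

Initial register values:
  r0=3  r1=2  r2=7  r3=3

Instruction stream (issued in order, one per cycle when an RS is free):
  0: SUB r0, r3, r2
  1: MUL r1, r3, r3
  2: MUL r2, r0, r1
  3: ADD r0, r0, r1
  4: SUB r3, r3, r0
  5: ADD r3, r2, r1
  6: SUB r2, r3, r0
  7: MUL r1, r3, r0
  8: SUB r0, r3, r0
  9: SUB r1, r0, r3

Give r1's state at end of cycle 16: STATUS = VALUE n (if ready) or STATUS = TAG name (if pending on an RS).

c1: issue SUB r0<-Add1 | r0:Add1,r1:2,r2:7,r3:3
c2: issue MUL r1<-Mul1 | r0:Add1,r1:Mul1,r2:7,r3:3
c3: CDB Add1=-4; issue MUL r2<-Mul2 | r0:-4,r1:Mul1,r2:Mul2,r3:3
c4: issue ADD r0<-Add1 | r0:Add1,r1:Mul1,r2:Mul2,r3:3
c5: issue SUB r3<-Add2 | r0:Add1,r1:Mul1,r2:Mul2,r3:Add2
c6: CDB Mul1=9; issue ADD r3<-Add3 | r0:Add1,r1:9,r2:Mul2,r3:Add3
c7: stall | r0:Add1,r1:9,r2:Mul2,r3:Add3
c8: CDB Add1=5; issue SUB r2<-Add1 | r0:5,r1:9,r2:Add1,r3:Add3
c9: issue MUL r1<-Mul1 | r0:5,r1:Mul1,r2:Add1,r3:Add3
c10: CDB Add2=-2; issue SUB r0<-Add2 | r0:Add2,r1:Mul1,r2:Add1,r3:Add3
c11: CDB Mul2=-36; stall | r0:Add2,r1:Mul1,r2:Add1,r3:Add3
c12: stall | r0:Add2,r1:Mul1,r2:Add1,r3:Add3
c13: CDB Add3=-27; issue SUB r1<-Add3 | r0:Add2,r1:Add3,r2:Add1,r3:-27
c14: - | r0:Add2,r1:Add3,r2:Add1,r3:-27
c15: CDB Add1=-32 | r0:Add2,r1:Add3,r2:-32,r3:-27
c16: CDB Add2=-32 | r0:-32,r1:Add3,r2:-32,r3:-27

STATUS = TAG Add3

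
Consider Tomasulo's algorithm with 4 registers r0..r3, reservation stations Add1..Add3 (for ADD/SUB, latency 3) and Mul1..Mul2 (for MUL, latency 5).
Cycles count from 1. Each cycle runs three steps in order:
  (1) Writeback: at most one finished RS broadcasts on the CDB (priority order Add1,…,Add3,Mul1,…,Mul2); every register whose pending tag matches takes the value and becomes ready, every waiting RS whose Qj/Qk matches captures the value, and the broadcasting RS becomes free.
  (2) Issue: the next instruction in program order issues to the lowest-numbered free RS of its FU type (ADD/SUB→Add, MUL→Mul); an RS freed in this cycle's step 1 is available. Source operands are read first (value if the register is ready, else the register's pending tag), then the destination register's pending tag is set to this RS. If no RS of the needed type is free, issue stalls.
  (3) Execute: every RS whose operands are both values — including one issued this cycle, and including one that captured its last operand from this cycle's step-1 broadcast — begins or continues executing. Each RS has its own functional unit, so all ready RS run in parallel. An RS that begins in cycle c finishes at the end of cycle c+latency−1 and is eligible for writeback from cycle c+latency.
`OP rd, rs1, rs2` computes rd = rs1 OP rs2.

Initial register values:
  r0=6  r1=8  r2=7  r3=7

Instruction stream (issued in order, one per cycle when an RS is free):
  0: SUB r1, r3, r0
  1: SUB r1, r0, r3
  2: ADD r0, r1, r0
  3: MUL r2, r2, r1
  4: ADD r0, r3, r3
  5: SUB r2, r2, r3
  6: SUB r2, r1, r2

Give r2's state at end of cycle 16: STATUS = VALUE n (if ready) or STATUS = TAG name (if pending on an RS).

STATUS = VALUE 13

  c1: issue SUB r1<-Add1  regs: r0:6,r1:Add1,r2:7,r3:7
  c2: issue SUB r1<-Add2  regs: r0:6,r1:Add2,r2:7,r3:7
  c3: issue ADD r0<-Add3  regs: r0:Add3,r1:Add2,r2:7,r3:7
  c4: CDB Add1=1; issue MUL r2<-Mul1  regs: r0:Add3,r1:Add2,r2:Mul1,r3:7
  c5: CDB Add2=-1; issue ADD r0<-Add1  regs: r0:Add1,r1:-1,r2:Mul1,r3:7
  c6: issue SUB r2<-Add2  regs: r0:Add1,r1:-1,r2:Add2,r3:7
  c7: stall  regs: r0:Add1,r1:-1,r2:Add2,r3:7
  c8: CDB Add1=14; issue SUB r2<-Add1  regs: r0:14,r1:-1,r2:Add1,r3:7
  c9: CDB Add3=5  regs: r0:14,r1:-1,r2:Add1,r3:7
  c10: CDB Mul1=-7  regs: r0:14,r1:-1,r2:Add1,r3:7
  c11: -  regs: r0:14,r1:-1,r2:Add1,r3:7
  c12: -  regs: r0:14,r1:-1,r2:Add1,r3:7
  c13: CDB Add2=-14  regs: r0:14,r1:-1,r2:Add1,r3:7
  c14: -  regs: r0:14,r1:-1,r2:Add1,r3:7
  c15: -  regs: r0:14,r1:-1,r2:Add1,r3:7
  c16: CDB Add1=13  regs: r0:14,r1:-1,r2:13,r3:7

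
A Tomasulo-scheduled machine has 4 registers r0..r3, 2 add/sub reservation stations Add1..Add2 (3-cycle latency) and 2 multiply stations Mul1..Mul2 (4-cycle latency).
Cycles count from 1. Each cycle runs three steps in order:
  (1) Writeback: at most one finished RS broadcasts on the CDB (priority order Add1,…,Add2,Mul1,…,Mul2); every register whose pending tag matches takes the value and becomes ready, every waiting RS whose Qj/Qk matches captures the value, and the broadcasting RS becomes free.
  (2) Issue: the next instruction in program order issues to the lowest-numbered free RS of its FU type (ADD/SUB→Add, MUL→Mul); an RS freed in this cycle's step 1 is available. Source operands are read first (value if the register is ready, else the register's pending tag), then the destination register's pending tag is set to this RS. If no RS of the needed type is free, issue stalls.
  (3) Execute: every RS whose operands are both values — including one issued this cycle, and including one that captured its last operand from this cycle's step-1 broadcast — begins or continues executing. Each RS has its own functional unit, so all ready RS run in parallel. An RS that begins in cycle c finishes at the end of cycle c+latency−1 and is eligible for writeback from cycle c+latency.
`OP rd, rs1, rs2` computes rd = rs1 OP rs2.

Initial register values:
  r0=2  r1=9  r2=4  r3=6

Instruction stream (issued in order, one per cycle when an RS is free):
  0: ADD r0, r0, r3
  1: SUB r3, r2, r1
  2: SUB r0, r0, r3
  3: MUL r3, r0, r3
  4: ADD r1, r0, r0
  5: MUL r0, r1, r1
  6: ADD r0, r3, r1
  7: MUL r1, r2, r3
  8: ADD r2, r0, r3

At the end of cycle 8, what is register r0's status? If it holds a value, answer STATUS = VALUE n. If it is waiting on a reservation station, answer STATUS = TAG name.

STATUS = TAG Add1

  c1: issue ADD r0<-Add1  regs: r0:Add1,r1:9,r2:4,r3:6
  c2: issue SUB r3<-Add2  regs: r0:Add1,r1:9,r2:4,r3:Add2
  c3: stall  regs: r0:Add1,r1:9,r2:4,r3:Add2
  c4: CDB Add1=8; issue SUB r0<-Add1  regs: r0:Add1,r1:9,r2:4,r3:Add2
  c5: CDB Add2=-5; issue MUL r3<-Mul1  regs: r0:Add1,r1:9,r2:4,r3:Mul1
  c6: issue ADD r1<-Add2  regs: r0:Add1,r1:Add2,r2:4,r3:Mul1
  c7: issue MUL r0<-Mul2  regs: r0:Mul2,r1:Add2,r2:4,r3:Mul1
  c8: CDB Add1=13; issue ADD r0<-Add1  regs: r0:Add1,r1:Add2,r2:4,r3:Mul1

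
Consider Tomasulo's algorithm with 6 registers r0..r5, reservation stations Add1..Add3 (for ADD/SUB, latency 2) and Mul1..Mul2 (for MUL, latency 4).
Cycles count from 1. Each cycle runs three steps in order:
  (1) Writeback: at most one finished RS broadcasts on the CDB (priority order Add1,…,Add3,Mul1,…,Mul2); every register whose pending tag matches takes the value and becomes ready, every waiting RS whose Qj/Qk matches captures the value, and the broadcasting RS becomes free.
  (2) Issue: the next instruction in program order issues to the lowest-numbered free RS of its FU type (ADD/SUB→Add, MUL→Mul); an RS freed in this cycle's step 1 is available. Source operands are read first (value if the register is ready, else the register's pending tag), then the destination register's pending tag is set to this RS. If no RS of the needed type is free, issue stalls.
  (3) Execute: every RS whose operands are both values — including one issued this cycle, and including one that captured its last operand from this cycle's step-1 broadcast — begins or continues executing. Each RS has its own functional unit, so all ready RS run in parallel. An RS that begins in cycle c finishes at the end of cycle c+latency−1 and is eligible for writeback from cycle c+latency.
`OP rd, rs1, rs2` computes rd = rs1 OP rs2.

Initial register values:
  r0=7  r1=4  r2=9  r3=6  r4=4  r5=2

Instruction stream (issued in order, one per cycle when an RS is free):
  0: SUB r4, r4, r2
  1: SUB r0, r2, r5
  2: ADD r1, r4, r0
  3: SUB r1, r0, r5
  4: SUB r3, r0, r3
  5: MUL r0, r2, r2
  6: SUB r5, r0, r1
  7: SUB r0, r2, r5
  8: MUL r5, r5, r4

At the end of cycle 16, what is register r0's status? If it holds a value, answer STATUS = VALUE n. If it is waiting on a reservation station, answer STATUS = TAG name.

STATUS = VALUE -67

c1: issue SUB r4<-Add1 | r0:7,r1:4,r2:9,r3:6,r4:Add1,r5:2
c2: issue SUB r0<-Add2 | r0:Add2,r1:4,r2:9,r3:6,r4:Add1,r5:2
c3: CDB Add1=-5; issue ADD r1<-Add1 | r0:Add2,r1:Add1,r2:9,r3:6,r4:-5,r5:2
c4: CDB Add2=7; issue SUB r1<-Add2 | r0:7,r1:Add2,r2:9,r3:6,r4:-5,r5:2
c5: issue SUB r3<-Add3 | r0:7,r1:Add2,r2:9,r3:Add3,r4:-5,r5:2
c6: CDB Add1=2; issue MUL r0<-Mul1 | r0:Mul1,r1:Add2,r2:9,r3:Add3,r4:-5,r5:2
c7: CDB Add2=5; issue SUB r5<-Add1 | r0:Mul1,r1:5,r2:9,r3:Add3,r4:-5,r5:Add1
c8: CDB Add3=1; issue SUB r0<-Add2 | r0:Add2,r1:5,r2:9,r3:1,r4:-5,r5:Add1
c9: issue MUL r5<-Mul2 | r0:Add2,r1:5,r2:9,r3:1,r4:-5,r5:Mul2
c10: CDB Mul1=81 | r0:Add2,r1:5,r2:9,r3:1,r4:-5,r5:Mul2
c11: - | r0:Add2,r1:5,r2:9,r3:1,r4:-5,r5:Mul2
c12: CDB Add1=76 | r0:Add2,r1:5,r2:9,r3:1,r4:-5,r5:Mul2
c13: - | r0:Add2,r1:5,r2:9,r3:1,r4:-5,r5:Mul2
c14: CDB Add2=-67 | r0:-67,r1:5,r2:9,r3:1,r4:-5,r5:Mul2
c15: - | r0:-67,r1:5,r2:9,r3:1,r4:-5,r5:Mul2
c16: CDB Mul2=-380 | r0:-67,r1:5,r2:9,r3:1,r4:-5,r5:-380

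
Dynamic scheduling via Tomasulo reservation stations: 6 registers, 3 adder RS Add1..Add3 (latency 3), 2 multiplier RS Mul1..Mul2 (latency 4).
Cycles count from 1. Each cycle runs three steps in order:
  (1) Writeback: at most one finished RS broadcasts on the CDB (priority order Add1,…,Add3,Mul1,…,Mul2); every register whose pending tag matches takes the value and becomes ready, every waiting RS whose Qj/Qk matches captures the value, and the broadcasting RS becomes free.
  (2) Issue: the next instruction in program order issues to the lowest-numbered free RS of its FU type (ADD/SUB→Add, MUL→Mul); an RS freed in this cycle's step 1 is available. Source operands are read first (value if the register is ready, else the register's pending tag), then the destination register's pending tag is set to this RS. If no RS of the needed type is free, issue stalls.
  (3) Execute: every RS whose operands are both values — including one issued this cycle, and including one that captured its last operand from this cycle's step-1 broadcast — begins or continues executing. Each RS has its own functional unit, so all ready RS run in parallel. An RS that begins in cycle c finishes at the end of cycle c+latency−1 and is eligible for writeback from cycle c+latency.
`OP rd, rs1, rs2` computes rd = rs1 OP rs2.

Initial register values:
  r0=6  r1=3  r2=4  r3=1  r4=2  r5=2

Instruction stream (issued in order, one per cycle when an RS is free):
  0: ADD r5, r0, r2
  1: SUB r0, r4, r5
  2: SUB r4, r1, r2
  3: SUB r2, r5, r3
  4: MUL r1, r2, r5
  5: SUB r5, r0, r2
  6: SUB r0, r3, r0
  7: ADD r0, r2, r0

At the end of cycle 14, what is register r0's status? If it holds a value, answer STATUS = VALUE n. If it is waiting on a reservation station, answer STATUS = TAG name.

STATUS = VALUE 18

c1: issue ADD r5<-Add1 | r0:6,r1:3,r2:4,r3:1,r4:2,r5:Add1
c2: issue SUB r0<-Add2 | r0:Add2,r1:3,r2:4,r3:1,r4:2,r5:Add1
c3: issue SUB r4<-Add3 | r0:Add2,r1:3,r2:4,r3:1,r4:Add3,r5:Add1
c4: CDB Add1=10; issue SUB r2<-Add1 | r0:Add2,r1:3,r2:Add1,r3:1,r4:Add3,r5:10
c5: issue MUL r1<-Mul1 | r0:Add2,r1:Mul1,r2:Add1,r3:1,r4:Add3,r5:10
c6: CDB Add3=-1; issue SUB r5<-Add3 | r0:Add2,r1:Mul1,r2:Add1,r3:1,r4:-1,r5:Add3
c7: CDB Add1=9; issue SUB r0<-Add1 | r0:Add1,r1:Mul1,r2:9,r3:1,r4:-1,r5:Add3
c8: CDB Add2=-8; issue ADD r0<-Add2 | r0:Add2,r1:Mul1,r2:9,r3:1,r4:-1,r5:Add3
c9: - | r0:Add2,r1:Mul1,r2:9,r3:1,r4:-1,r5:Add3
c10: - | r0:Add2,r1:Mul1,r2:9,r3:1,r4:-1,r5:Add3
c11: CDB Add1=9 | r0:Add2,r1:Mul1,r2:9,r3:1,r4:-1,r5:Add3
c12: CDB Add3=-17 | r0:Add2,r1:Mul1,r2:9,r3:1,r4:-1,r5:-17
c13: CDB Mul1=90 | r0:Add2,r1:90,r2:9,r3:1,r4:-1,r5:-17
c14: CDB Add2=18 | r0:18,r1:90,r2:9,r3:1,r4:-1,r5:-17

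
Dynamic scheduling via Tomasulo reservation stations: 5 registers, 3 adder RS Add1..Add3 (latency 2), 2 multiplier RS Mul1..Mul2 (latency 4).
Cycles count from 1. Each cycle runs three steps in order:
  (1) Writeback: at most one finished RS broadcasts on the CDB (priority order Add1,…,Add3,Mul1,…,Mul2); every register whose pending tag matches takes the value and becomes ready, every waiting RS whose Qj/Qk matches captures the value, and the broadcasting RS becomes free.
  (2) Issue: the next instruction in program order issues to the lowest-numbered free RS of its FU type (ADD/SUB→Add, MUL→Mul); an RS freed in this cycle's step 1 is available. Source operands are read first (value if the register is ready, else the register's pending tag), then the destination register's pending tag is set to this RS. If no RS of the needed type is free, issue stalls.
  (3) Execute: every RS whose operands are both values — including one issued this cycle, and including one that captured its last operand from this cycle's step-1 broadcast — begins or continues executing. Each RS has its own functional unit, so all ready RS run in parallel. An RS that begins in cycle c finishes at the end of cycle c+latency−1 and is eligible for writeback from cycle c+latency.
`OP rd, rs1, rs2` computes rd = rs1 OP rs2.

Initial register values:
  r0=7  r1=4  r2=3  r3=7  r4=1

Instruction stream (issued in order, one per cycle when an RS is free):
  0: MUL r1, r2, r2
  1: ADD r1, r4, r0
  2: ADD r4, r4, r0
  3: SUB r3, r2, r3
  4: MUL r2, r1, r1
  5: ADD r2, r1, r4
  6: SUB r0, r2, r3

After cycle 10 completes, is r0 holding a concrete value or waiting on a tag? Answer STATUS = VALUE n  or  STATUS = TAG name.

STATUS = VALUE 20

c1: issue MUL r1<-Mul1 | r0:7,r1:Mul1,r2:3,r3:7,r4:1
c2: issue ADD r1<-Add1 | r0:7,r1:Add1,r2:3,r3:7,r4:1
c3: issue ADD r4<-Add2 | r0:7,r1:Add1,r2:3,r3:7,r4:Add2
c4: CDB Add1=8; issue SUB r3<-Add1 | r0:7,r1:8,r2:3,r3:Add1,r4:Add2
c5: CDB Add2=8; issue MUL r2<-Mul2 | r0:7,r1:8,r2:Mul2,r3:Add1,r4:8
c6: CDB Add1=-4; issue ADD r2<-Add1 | r0:7,r1:8,r2:Add1,r3:-4,r4:8
c7: CDB Mul1=9; issue SUB r0<-Add2 | r0:Add2,r1:8,r2:Add1,r3:-4,r4:8
c8: CDB Add1=16 | r0:Add2,r1:8,r2:16,r3:-4,r4:8
c9: CDB Mul2=64 | r0:Add2,r1:8,r2:16,r3:-4,r4:8
c10: CDB Add2=20 | r0:20,r1:8,r2:16,r3:-4,r4:8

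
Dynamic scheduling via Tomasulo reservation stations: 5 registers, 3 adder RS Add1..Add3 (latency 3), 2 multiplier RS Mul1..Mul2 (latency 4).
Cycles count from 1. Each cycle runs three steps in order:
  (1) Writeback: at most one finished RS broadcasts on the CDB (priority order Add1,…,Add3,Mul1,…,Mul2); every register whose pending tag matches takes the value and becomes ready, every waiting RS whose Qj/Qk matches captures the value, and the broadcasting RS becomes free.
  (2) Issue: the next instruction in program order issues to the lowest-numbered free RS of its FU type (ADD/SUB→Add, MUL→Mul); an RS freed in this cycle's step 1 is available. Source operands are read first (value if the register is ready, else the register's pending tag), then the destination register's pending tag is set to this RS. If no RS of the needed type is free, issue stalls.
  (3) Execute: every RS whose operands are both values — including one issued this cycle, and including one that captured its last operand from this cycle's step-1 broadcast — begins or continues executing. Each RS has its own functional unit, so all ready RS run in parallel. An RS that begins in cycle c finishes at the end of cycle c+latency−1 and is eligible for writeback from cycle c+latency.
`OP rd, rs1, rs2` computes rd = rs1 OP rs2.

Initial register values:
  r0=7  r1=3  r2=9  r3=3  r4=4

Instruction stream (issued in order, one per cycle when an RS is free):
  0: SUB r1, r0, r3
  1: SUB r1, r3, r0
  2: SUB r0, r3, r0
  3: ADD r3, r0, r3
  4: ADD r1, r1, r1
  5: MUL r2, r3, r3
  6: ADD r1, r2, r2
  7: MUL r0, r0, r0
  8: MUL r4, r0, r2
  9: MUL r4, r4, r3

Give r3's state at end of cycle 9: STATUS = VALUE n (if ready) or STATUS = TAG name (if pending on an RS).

c1: issue SUB r1<-Add1 | r0:7,r1:Add1,r2:9,r3:3,r4:4
c2: issue SUB r1<-Add2 | r0:7,r1:Add2,r2:9,r3:3,r4:4
c3: issue SUB r0<-Add3 | r0:Add3,r1:Add2,r2:9,r3:3,r4:4
c4: CDB Add1=4; issue ADD r3<-Add1 | r0:Add3,r1:Add2,r2:9,r3:Add1,r4:4
c5: CDB Add2=-4; issue ADD r1<-Add2 | r0:Add3,r1:Add2,r2:9,r3:Add1,r4:4
c6: CDB Add3=-4; issue MUL r2<-Mul1 | r0:-4,r1:Add2,r2:Mul1,r3:Add1,r4:4
c7: issue ADD r1<-Add3 | r0:-4,r1:Add3,r2:Mul1,r3:Add1,r4:4
c8: CDB Add2=-8; issue MUL r0<-Mul2 | r0:Mul2,r1:Add3,r2:Mul1,r3:Add1,r4:4
c9: CDB Add1=-1; stall | r0:Mul2,r1:Add3,r2:Mul1,r3:-1,r4:4

STATUS = VALUE -1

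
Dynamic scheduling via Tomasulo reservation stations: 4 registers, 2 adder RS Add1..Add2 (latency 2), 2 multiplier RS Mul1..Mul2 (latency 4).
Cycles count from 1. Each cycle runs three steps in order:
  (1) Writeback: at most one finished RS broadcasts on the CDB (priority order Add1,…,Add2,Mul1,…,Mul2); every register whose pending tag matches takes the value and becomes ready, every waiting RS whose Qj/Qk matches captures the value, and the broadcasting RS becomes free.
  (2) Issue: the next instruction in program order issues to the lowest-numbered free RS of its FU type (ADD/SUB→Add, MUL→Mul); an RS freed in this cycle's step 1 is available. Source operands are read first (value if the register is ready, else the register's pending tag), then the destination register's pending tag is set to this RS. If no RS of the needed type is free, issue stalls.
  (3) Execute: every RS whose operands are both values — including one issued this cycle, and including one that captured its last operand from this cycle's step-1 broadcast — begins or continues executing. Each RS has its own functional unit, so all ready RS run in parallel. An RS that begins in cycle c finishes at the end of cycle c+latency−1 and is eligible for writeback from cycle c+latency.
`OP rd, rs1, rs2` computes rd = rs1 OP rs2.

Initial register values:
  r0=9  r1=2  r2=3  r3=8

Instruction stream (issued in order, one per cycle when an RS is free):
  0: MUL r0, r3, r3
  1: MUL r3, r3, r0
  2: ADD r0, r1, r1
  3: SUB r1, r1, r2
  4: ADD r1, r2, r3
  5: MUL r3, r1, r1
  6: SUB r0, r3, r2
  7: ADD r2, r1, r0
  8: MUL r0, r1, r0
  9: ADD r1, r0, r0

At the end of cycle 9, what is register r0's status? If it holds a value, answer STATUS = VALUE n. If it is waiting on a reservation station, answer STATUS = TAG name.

  c1: issue MUL r0<-Mul1  regs: r0:Mul1,r1:2,r2:3,r3:8
  c2: issue MUL r3<-Mul2  regs: r0:Mul1,r1:2,r2:3,r3:Mul2
  c3: issue ADD r0<-Add1  regs: r0:Add1,r1:2,r2:3,r3:Mul2
  c4: issue SUB r1<-Add2  regs: r0:Add1,r1:Add2,r2:3,r3:Mul2
  c5: CDB Add1=4; issue ADD r1<-Add1  regs: r0:4,r1:Add1,r2:3,r3:Mul2
  c6: CDB Add2=-1; stall  regs: r0:4,r1:Add1,r2:3,r3:Mul2
  c7: CDB Mul1=64; issue MUL r3<-Mul1  regs: r0:4,r1:Add1,r2:3,r3:Mul1
  c8: issue SUB r0<-Add2  regs: r0:Add2,r1:Add1,r2:3,r3:Mul1
  c9: stall  regs: r0:Add2,r1:Add1,r2:3,r3:Mul1

STATUS = TAG Add2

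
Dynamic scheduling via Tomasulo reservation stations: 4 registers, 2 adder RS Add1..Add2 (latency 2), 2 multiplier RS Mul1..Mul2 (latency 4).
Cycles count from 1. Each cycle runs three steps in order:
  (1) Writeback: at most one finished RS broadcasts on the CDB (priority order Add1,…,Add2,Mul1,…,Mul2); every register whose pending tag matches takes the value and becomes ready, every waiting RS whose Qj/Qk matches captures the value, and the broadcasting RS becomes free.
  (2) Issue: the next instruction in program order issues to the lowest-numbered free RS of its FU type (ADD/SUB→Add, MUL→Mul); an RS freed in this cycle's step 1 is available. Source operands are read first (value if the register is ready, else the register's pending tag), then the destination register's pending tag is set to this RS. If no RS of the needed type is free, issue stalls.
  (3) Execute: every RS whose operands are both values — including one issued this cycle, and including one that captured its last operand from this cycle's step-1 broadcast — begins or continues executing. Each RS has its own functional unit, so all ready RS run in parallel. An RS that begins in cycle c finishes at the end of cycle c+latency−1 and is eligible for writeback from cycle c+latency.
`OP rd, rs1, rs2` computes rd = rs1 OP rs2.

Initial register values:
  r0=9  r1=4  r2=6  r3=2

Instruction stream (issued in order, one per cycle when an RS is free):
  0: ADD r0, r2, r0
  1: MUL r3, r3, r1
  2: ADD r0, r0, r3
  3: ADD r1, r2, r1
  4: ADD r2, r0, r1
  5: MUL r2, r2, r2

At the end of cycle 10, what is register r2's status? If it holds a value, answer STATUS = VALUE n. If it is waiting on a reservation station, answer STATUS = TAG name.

STATUS = TAG Mul1

  c1: issue ADD r0<-Add1  regs: r0:Add1,r1:4,r2:6,r3:2
  c2: issue MUL r3<-Mul1  regs: r0:Add1,r1:4,r2:6,r3:Mul1
  c3: CDB Add1=15; issue ADD r0<-Add1  regs: r0:Add1,r1:4,r2:6,r3:Mul1
  c4: issue ADD r1<-Add2  regs: r0:Add1,r1:Add2,r2:6,r3:Mul1
  c5: stall  regs: r0:Add1,r1:Add2,r2:6,r3:Mul1
  c6: CDB Add2=10; issue ADD r2<-Add2  regs: r0:Add1,r1:10,r2:Add2,r3:Mul1
  c7: CDB Mul1=8; issue MUL r2<-Mul1  regs: r0:Add1,r1:10,r2:Mul1,r3:8
  c8: -  regs: r0:Add1,r1:10,r2:Mul1,r3:8
  c9: CDB Add1=23  regs: r0:23,r1:10,r2:Mul1,r3:8
  c10: -  regs: r0:23,r1:10,r2:Mul1,r3:8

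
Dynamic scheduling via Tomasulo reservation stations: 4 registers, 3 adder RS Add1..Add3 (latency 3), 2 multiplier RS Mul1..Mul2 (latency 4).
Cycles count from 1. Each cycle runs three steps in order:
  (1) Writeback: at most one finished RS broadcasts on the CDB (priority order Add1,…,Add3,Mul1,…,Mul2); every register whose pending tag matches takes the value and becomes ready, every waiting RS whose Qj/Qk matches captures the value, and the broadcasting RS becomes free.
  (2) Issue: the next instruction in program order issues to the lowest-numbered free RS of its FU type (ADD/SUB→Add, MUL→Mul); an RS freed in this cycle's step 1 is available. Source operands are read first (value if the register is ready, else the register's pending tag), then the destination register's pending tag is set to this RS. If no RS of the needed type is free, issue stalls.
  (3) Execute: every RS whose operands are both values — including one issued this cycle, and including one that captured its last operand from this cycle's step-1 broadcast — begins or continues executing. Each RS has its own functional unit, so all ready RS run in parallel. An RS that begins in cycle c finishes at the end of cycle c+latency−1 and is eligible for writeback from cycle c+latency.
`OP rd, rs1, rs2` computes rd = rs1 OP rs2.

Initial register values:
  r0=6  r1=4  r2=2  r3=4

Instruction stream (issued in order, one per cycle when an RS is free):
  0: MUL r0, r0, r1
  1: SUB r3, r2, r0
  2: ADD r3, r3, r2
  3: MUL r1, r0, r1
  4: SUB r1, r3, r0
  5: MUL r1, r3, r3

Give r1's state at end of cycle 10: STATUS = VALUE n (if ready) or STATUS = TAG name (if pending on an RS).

  c1: issue MUL r0<-Mul1  regs: r0:Mul1,r1:4,r2:2,r3:4
  c2: issue SUB r3<-Add1  regs: r0:Mul1,r1:4,r2:2,r3:Add1
  c3: issue ADD r3<-Add2  regs: r0:Mul1,r1:4,r2:2,r3:Add2
  c4: issue MUL r1<-Mul2  regs: r0:Mul1,r1:Mul2,r2:2,r3:Add2
  c5: CDB Mul1=24; issue SUB r1<-Add3  regs: r0:24,r1:Add3,r2:2,r3:Add2
  c6: issue MUL r1<-Mul1  regs: r0:24,r1:Mul1,r2:2,r3:Add2
  c7: -  regs: r0:24,r1:Mul1,r2:2,r3:Add2
  c8: CDB Add1=-22  regs: r0:24,r1:Mul1,r2:2,r3:Add2
  c9: CDB Mul2=96  regs: r0:24,r1:Mul1,r2:2,r3:Add2
  c10: -  regs: r0:24,r1:Mul1,r2:2,r3:Add2

STATUS = TAG Mul1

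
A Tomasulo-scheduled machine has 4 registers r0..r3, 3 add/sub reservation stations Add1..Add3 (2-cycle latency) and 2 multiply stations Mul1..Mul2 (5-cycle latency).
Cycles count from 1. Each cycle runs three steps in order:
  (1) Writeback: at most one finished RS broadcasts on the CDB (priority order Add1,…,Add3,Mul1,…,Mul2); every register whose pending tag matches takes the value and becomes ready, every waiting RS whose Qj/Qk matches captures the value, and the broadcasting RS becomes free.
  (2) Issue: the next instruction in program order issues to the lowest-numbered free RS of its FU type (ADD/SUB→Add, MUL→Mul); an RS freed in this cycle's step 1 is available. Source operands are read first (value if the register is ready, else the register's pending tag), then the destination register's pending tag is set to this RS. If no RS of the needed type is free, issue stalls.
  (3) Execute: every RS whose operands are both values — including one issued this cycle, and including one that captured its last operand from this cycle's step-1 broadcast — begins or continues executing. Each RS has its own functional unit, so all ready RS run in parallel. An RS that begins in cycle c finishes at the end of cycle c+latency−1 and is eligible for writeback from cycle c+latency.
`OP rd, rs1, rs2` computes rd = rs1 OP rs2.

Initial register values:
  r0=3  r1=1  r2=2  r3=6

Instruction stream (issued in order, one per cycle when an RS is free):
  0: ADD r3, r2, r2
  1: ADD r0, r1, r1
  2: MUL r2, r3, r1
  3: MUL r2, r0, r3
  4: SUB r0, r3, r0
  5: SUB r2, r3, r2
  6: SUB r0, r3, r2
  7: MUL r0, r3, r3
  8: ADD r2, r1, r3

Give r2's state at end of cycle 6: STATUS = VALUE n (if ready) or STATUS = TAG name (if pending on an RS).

STATUS = TAG Add2

cycle 1: issue ADD r3<-Add1 // r0:3,r1:1,r2:2,r3:Add1
cycle 2: issue ADD r0<-Add2 // r0:Add2,r1:1,r2:2,r3:Add1
cycle 3: CDB Add1=4; issue MUL r2<-Mul1 // r0:Add2,r1:1,r2:Mul1,r3:4
cycle 4: CDB Add2=2; issue MUL r2<-Mul2 // r0:2,r1:1,r2:Mul2,r3:4
cycle 5: issue SUB r0<-Add1 // r0:Add1,r1:1,r2:Mul2,r3:4
cycle 6: issue SUB r2<-Add2 // r0:Add1,r1:1,r2:Add2,r3:4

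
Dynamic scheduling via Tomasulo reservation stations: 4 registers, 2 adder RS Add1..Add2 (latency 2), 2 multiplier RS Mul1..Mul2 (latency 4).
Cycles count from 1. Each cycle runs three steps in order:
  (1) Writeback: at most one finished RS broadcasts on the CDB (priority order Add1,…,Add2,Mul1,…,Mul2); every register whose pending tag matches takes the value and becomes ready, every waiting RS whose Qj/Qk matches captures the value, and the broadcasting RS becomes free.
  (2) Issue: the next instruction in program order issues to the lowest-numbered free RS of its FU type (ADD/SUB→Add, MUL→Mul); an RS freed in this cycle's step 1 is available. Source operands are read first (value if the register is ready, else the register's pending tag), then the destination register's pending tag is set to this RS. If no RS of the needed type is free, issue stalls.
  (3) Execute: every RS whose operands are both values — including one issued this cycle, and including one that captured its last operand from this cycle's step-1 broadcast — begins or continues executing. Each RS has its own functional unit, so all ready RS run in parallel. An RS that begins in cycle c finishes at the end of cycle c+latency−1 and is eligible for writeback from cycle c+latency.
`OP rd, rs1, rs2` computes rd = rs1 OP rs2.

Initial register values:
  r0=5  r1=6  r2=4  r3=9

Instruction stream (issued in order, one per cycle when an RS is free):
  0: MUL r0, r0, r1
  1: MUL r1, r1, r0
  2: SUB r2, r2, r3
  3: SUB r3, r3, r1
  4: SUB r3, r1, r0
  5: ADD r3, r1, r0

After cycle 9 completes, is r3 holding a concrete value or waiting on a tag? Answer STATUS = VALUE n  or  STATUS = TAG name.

c1: issue MUL r0<-Mul1 | r0:Mul1,r1:6,r2:4,r3:9
c2: issue MUL r1<-Mul2 | r0:Mul1,r1:Mul2,r2:4,r3:9
c3: issue SUB r2<-Add1 | r0:Mul1,r1:Mul2,r2:Add1,r3:9
c4: issue SUB r3<-Add2 | r0:Mul1,r1:Mul2,r2:Add1,r3:Add2
c5: CDB Add1=-5; issue SUB r3<-Add1 | r0:Mul1,r1:Mul2,r2:-5,r3:Add1
c6: CDB Mul1=30; stall | r0:30,r1:Mul2,r2:-5,r3:Add1
c7: stall | r0:30,r1:Mul2,r2:-5,r3:Add1
c8: stall | r0:30,r1:Mul2,r2:-5,r3:Add1
c9: stall | r0:30,r1:Mul2,r2:-5,r3:Add1

STATUS = TAG Add1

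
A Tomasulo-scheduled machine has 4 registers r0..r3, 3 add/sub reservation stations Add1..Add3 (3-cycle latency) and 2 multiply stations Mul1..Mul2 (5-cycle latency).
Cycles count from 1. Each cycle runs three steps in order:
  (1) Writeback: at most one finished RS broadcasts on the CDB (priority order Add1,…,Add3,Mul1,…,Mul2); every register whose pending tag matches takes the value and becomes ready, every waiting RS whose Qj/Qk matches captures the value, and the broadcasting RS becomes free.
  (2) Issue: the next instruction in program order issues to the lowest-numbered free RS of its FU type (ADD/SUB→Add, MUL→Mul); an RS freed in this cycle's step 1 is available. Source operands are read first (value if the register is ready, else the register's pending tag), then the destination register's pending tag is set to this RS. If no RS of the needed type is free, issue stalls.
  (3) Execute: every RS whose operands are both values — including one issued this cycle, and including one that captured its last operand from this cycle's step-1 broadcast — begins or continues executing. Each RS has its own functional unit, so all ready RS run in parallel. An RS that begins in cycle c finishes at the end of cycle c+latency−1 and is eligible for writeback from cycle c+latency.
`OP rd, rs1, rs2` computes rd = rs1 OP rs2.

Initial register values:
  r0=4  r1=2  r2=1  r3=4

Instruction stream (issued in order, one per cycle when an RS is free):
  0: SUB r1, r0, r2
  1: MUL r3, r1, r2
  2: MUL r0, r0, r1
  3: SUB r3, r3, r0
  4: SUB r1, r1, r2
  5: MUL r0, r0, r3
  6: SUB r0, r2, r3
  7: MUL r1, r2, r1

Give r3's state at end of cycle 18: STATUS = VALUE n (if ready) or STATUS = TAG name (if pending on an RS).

  c1: issue SUB r1<-Add1  regs: r0:4,r1:Add1,r2:1,r3:4
  c2: issue MUL r3<-Mul1  regs: r0:4,r1:Add1,r2:1,r3:Mul1
  c3: issue MUL r0<-Mul2  regs: r0:Mul2,r1:Add1,r2:1,r3:Mul1
  c4: CDB Add1=3; issue SUB r3<-Add1  regs: r0:Mul2,r1:3,r2:1,r3:Add1
  c5: issue SUB r1<-Add2  regs: r0:Mul2,r1:Add2,r2:1,r3:Add1
  c6: stall  regs: r0:Mul2,r1:Add2,r2:1,r3:Add1
  c7: stall  regs: r0:Mul2,r1:Add2,r2:1,r3:Add1
  c8: CDB Add2=2; stall  regs: r0:Mul2,r1:2,r2:1,r3:Add1
  c9: CDB Mul1=3; issue MUL r0<-Mul1  regs: r0:Mul1,r1:2,r2:1,r3:Add1
  c10: CDB Mul2=12; issue SUB r0<-Add2  regs: r0:Add2,r1:2,r2:1,r3:Add1
  c11: issue MUL r1<-Mul2  regs: r0:Add2,r1:Mul2,r2:1,r3:Add1
  c12: -  regs: r0:Add2,r1:Mul2,r2:1,r3:Add1
  c13: CDB Add1=-9  regs: r0:Add2,r1:Mul2,r2:1,r3:-9
  c14: -  regs: r0:Add2,r1:Mul2,r2:1,r3:-9
  c15: -  regs: r0:Add2,r1:Mul2,r2:1,r3:-9
  c16: CDB Add2=10  regs: r0:10,r1:Mul2,r2:1,r3:-9
  c17: CDB Mul2=2  regs: r0:10,r1:2,r2:1,r3:-9
  c18: CDB Mul1=-108  regs: r0:10,r1:2,r2:1,r3:-9

STATUS = VALUE -9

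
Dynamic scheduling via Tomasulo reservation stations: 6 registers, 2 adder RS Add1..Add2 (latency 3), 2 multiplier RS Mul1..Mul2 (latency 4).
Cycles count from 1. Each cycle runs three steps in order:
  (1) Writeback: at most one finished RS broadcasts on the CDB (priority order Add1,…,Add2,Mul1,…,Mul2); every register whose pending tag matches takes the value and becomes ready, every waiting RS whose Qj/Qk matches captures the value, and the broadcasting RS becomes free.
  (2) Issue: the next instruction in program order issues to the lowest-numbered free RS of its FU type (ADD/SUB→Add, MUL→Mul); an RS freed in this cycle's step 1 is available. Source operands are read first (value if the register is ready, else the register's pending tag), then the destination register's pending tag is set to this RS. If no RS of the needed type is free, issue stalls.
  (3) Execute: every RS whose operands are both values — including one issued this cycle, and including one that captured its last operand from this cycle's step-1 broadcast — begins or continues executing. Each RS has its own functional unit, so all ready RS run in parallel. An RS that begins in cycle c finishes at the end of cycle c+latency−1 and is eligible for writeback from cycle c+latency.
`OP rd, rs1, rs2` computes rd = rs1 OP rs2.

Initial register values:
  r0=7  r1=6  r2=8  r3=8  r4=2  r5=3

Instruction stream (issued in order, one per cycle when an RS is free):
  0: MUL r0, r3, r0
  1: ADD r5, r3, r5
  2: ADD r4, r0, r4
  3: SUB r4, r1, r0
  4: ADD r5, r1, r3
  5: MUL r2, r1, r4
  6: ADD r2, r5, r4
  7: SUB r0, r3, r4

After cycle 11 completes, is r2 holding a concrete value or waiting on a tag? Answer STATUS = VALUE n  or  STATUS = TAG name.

cycle 1: issue MUL r0<-Mul1 // r0:Mul1,r1:6,r2:8,r3:8,r4:2,r5:3
cycle 2: issue ADD r5<-Add1 // r0:Mul1,r1:6,r2:8,r3:8,r4:2,r5:Add1
cycle 3: issue ADD r4<-Add2 // r0:Mul1,r1:6,r2:8,r3:8,r4:Add2,r5:Add1
cycle 4: stall // r0:Mul1,r1:6,r2:8,r3:8,r4:Add2,r5:Add1
cycle 5: CDB Add1=11; issue SUB r4<-Add1 // r0:Mul1,r1:6,r2:8,r3:8,r4:Add1,r5:11
cycle 6: CDB Mul1=56; stall // r0:56,r1:6,r2:8,r3:8,r4:Add1,r5:11
cycle 7: stall // r0:56,r1:6,r2:8,r3:8,r4:Add1,r5:11
cycle 8: stall // r0:56,r1:6,r2:8,r3:8,r4:Add1,r5:11
cycle 9: CDB Add1=-50; issue ADD r5<-Add1 // r0:56,r1:6,r2:8,r3:8,r4:-50,r5:Add1
cycle 10: CDB Add2=58; issue MUL r2<-Mul1 // r0:56,r1:6,r2:Mul1,r3:8,r4:-50,r5:Add1
cycle 11: issue ADD r2<-Add2 // r0:56,r1:6,r2:Add2,r3:8,r4:-50,r5:Add1

STATUS = TAG Add2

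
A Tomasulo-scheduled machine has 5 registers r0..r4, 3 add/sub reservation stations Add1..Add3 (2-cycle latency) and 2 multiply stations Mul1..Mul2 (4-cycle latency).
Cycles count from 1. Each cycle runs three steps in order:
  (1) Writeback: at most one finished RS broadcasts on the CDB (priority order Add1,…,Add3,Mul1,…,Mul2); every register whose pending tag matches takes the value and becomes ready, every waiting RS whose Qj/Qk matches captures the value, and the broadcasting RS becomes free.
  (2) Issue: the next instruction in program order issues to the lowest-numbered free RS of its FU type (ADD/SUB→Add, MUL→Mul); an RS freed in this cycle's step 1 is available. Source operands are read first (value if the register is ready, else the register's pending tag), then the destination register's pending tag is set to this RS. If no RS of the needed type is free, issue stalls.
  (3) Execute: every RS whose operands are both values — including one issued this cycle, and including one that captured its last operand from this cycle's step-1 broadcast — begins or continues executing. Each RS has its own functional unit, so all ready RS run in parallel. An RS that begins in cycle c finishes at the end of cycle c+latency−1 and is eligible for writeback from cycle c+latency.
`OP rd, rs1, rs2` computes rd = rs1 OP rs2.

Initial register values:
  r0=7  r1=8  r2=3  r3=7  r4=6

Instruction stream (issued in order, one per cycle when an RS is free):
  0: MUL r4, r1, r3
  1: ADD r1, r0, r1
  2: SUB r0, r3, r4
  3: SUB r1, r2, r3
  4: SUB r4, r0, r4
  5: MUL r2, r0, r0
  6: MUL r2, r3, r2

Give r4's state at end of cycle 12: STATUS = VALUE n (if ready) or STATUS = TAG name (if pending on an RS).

c1: issue MUL r4<-Mul1 | r0:7,r1:8,r2:3,r3:7,r4:Mul1
c2: issue ADD r1<-Add1 | r0:7,r1:Add1,r2:3,r3:7,r4:Mul1
c3: issue SUB r0<-Add2 | r0:Add2,r1:Add1,r2:3,r3:7,r4:Mul1
c4: CDB Add1=15; issue SUB r1<-Add1 | r0:Add2,r1:Add1,r2:3,r3:7,r4:Mul1
c5: CDB Mul1=56; issue SUB r4<-Add3 | r0:Add2,r1:Add1,r2:3,r3:7,r4:Add3
c6: CDB Add1=-4; issue MUL r2<-Mul1 | r0:Add2,r1:-4,r2:Mul1,r3:7,r4:Add3
c7: CDB Add2=-49; issue MUL r2<-Mul2 | r0:-49,r1:-4,r2:Mul2,r3:7,r4:Add3
c8: - | r0:-49,r1:-4,r2:Mul2,r3:7,r4:Add3
c9: CDB Add3=-105 | r0:-49,r1:-4,r2:Mul2,r3:7,r4:-105
c10: - | r0:-49,r1:-4,r2:Mul2,r3:7,r4:-105
c11: CDB Mul1=2401 | r0:-49,r1:-4,r2:Mul2,r3:7,r4:-105
c12: - | r0:-49,r1:-4,r2:Mul2,r3:7,r4:-105

STATUS = VALUE -105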